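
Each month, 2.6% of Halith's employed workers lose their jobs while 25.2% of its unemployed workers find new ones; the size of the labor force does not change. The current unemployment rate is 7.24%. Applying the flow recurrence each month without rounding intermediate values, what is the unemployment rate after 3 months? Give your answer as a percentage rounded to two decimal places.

With a fixed labor force, u_{t+1} = u_t + s·(1−u_t) − f·u_t = u_t·(1−s−f) + s.
Here 1−s−f = 0.722 and s = 0.026.
u_1 = 0.072400 × 0.722 + 0.026 = 0.078273.
u_2 = 0.078273 × 0.722 + 0.026 = 0.082513.
u_3 = 0.082513 × 0.722 + 0.026 = 0.085574.

Unemployment rate after three months ≈ 8.56%.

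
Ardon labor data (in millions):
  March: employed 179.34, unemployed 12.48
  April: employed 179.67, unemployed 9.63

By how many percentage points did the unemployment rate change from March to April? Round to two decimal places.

March: labor force = 179.34 + 12.48 = 191.82; u = 12.48/191.82 = 6.51%.
April: labor force = 179.67 + 9.63 = 189.30; u = 9.63/189.30 = 5.09%.
Change = 5.09% − 6.51% = −1.42 pp.

The unemployment rate changed by −1.42 percentage points.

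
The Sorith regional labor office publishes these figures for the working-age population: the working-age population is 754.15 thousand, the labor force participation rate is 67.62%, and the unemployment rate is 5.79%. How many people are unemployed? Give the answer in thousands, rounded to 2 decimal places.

Labor force = 0.6762 × 754.15 = 509.96 thousand.
Unemployed = 0.0579 × 509.96 ≈ 29.53 thousand.

About 29.53 thousand are unemployed.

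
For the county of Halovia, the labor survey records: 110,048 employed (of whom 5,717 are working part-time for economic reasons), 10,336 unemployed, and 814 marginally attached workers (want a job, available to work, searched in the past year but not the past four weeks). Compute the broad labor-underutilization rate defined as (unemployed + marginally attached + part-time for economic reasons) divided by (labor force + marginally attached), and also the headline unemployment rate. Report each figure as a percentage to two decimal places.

Labor force = 110,048 + 10,336 = 120,384.
Numerator = 10,336 + 814 + 5,717 = 16,867.
Denominator = 120,384 + 814 = 121,198.
Broad rate = 16,867 / 121,198 = 13.92%.
Headline unemployment rate = 10,336 / 120,384 = 8.59%.

Broad underutilization rate ≈ 13.92%; headline unemployment rate ≈ 8.59%.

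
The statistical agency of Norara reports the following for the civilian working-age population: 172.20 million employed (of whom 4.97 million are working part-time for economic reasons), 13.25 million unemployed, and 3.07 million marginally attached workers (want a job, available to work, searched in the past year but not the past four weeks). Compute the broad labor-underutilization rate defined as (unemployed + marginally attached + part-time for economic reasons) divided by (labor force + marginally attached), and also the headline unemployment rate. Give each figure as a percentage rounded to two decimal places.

Labor force = 172.20 + 13.25 = 185.45 million.
Numerator = 13.25 + 3.07 + 4.97 = 21.29 million.
Denominator = 185.45 + 3.07 = 188.52 million.
Broad rate = 21.29 / 188.52 = 11.29%.
Headline unemployment rate = 13.25 / 185.45 = 7.14%.

Broad underutilization rate ≈ 11.29%; headline unemployment rate ≈ 7.14%.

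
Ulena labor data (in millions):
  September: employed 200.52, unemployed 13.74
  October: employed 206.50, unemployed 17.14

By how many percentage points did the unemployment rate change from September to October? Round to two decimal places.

September: labor force = 200.52 + 13.74 = 214.26; u = 13.74/214.26 = 6.41%.
October: labor force = 206.50 + 17.14 = 223.64; u = 17.14/223.64 = 7.66%.
Change = 7.66% − 6.41% = +1.25 pp.

The unemployment rate changed by +1.25 percentage points.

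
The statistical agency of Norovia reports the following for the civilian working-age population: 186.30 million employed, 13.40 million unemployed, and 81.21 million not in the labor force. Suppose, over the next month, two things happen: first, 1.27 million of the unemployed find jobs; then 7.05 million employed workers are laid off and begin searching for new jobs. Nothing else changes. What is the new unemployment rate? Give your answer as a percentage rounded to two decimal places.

Initially, labor force = 186.30 + 13.40 = 199.70 million, so u = 13.40/199.70 = 6.71%.
After the first change, unemployed falls and employed rises by 1.27; labor force unchanged → E = 187.57, U = 12.13, labor force = 199.70 million.
After the second change, employed falls and unemployed rises by 7.05; labor force unchanged → E = 180.52, U = 19.18, labor force = 199.70 million.
New unemployment rate = 19.18 / 199.70 = 9.60%.

New unemployment rate ≈ 9.60%.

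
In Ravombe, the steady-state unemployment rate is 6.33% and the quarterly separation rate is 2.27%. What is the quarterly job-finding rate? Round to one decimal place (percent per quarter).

Job-finding rate ≈ 33.6% per quarter.

From u* = s/(s+f): f = s·(1−u)/u.
f = 2.27 × (1 − 0.0633) / 0.0633 = 2.1263 / 0.0633 ≈ 33.6% per quarter.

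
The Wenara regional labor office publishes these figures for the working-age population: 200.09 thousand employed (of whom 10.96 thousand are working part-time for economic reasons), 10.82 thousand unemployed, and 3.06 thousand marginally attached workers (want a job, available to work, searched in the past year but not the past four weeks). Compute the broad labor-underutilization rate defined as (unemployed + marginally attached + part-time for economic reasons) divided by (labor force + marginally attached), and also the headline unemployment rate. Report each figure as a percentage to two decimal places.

Labor force = 200.09 + 10.82 = 210.91 thousand.
Numerator = 10.82 + 3.06 + 10.96 = 24.84 thousand.
Denominator = 210.91 + 3.06 = 213.97 thousand.
Broad rate = 24.84 / 213.97 = 11.61%.
Headline unemployment rate = 10.82 / 210.91 = 5.13%.

Broad underutilization rate ≈ 11.61%; headline unemployment rate ≈ 5.13%.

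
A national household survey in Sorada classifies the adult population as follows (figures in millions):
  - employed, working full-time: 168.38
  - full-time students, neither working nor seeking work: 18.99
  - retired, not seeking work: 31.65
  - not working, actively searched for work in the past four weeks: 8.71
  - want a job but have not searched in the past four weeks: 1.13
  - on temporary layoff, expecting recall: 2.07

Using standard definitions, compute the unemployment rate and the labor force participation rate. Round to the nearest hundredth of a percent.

Employed = 168.38 million.
Unemployed = 8.71 + 2.07 = 10.78 million (jobless and actively searching, or on temporary layoff).
Labor force = 168.38 + 10.78 = 179.16 million.
Not in labor force = 18.99 + 31.65 + 1.13 = 51.77 million (those not working and not actively searching are outside the labor force — including those who want a job but have given up searching).
Civilian working-age population = 179.16 + 51.77 = 230.93 million.
Unemployment rate = 10.78 / 179.16 = 6.02%.
Labor force participation rate = 179.16 / 230.93 = 77.58%.

Unemployment rate ≈ 6.02%; labor force participation rate ≈ 77.58%.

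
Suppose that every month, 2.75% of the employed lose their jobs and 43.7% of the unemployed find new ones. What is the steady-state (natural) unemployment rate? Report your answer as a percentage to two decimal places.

Steady-state unemployment rate ≈ 5.92%.

At steady state the flows balance: s·E = f·U, so U/(E+U) = s/(s+f).
u* = 2.75 / (2.75 + 43.7) = 2.75 / 46.45 = 5.92%.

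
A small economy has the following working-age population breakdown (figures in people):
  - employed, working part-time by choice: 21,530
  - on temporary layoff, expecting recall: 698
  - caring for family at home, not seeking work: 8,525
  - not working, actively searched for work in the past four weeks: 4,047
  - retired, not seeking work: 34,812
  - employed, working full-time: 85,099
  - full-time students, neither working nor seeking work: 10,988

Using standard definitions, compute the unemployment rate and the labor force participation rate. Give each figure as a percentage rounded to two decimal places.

Unemployment rate ≈ 4.26%; labor force participation rate ≈ 67.21%.

Employed = 21,530 + 85,099 = 106,629.
Unemployed = 698 + 4,047 = 4,745 (jobless and actively searching, or on temporary layoff).
Labor force = 106,629 + 4,745 = 111,374.
Not in labor force = 8,525 + 34,812 + 10,988 = 54,325 (those not working and not actively searching are outside the labor force).
Civilian working-age population = 111,374 + 54,325 = 165,699.
Unemployment rate = 4,745 / 111,374 = 4.26%.
Labor force participation rate = 111,374 / 165,699 = 67.21%.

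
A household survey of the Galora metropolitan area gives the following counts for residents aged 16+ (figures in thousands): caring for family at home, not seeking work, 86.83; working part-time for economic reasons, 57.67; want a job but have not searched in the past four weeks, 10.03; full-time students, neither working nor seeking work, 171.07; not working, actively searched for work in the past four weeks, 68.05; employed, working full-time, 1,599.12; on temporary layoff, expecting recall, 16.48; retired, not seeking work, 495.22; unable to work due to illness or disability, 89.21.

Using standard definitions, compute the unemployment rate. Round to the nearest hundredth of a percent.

Employed = 57.67 + 1,599.12 = 1,656.79 thousand (anyone who worked, including part-time for economic reasons, counts as employed).
Unemployed = 68.05 + 16.48 = 84.53 thousand (jobless and actively searching, or on temporary layoff).
Labor force = 1,656.79 + 84.53 = 1,741.32 thousand.
Unemployment rate = 84.53 / 1,741.32 = 4.85%.

Unemployment rate ≈ 4.85%.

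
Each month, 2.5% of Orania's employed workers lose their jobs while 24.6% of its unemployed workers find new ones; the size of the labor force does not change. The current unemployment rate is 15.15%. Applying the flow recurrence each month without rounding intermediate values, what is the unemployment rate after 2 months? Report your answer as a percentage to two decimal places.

Unemployment rate after two months ≈ 12.37%.

With a fixed labor force, u_{t+1} = u_t + s·(1−u_t) − f·u_t = u_t·(1−s−f) + s.
Here 1−s−f = 0.729 and s = 0.025.
u_1 = 0.151500 × 0.729 + 0.025 = 0.135443.
u_2 = 0.135443 × 0.729 + 0.025 = 0.123738.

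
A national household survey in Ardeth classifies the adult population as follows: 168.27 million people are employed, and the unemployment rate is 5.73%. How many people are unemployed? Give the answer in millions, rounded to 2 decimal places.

About 10.23 million are unemployed.

Let U be the number unemployed. The labor force is E + U, and U/(E+U) = 0.0573.
So U = 0.0573 × 168.27 / (1 − 0.0573) = 9.6419 / 0.9427 ≈ 10.23 million.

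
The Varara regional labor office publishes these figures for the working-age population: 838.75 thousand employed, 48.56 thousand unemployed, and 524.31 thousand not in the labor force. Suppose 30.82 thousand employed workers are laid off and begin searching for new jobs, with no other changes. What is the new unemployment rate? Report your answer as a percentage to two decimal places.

Initially, labor force = 838.75 + 48.56 = 887.31 thousand, so u = 48.56/887.31 = 5.47%.
After the change, employed falls and unemployed rises by 30.82; labor force unchanged → E = 807.93, U = 79.38, labor force = 887.31 thousand.
New unemployment rate = 79.38 / 887.31 = 8.95%.

New unemployment rate ≈ 8.95%.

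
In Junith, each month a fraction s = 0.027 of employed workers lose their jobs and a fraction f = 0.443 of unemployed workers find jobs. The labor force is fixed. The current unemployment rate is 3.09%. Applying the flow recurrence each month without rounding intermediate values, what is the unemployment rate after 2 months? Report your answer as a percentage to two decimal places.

With a fixed labor force, u_{t+1} = u_t + s·(1−u_t) − f·u_t = u_t·(1−s−f) + s.
Here 1−s−f = 0.530 and s = 0.027.
u_1 = 0.030900 × 0.530 + 0.027 = 0.043377.
u_2 = 0.043377 × 0.530 + 0.027 = 0.049990.

Unemployment rate after two months ≈ 5.00%.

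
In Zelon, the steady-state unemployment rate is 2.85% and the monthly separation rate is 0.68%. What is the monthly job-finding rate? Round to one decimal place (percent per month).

From u* = s/(s+f): f = s·(1−u)/u.
f = 0.68 × (1 − 0.0285) / 0.0285 = 0.6606 / 0.0285 ≈ 23.2% per month.

Job-finding rate ≈ 23.2% per month.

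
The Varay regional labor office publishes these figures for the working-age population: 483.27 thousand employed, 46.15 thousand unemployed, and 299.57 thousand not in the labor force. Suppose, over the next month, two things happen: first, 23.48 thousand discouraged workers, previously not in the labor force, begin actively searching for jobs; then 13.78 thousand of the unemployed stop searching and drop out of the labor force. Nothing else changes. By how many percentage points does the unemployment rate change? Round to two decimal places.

The unemployment rate changes by +1.64 percentage points.

Initially, labor force = 483.27 + 46.15 = 529.42 thousand, so u = 46.15/529.42 = 8.72%.
After the first change, unemployed and labor force both rise by 23.48 → E = 483.27, U = 69.63, labor force = 552.90 thousand.
After the second change, unemployed and labor force both fall by 13.78 → E = 483.27, U = 55.85, labor force = 539.12 thousand.
New unemployment rate = 55.85 / 539.12 = 10.36%.
Change = 10.36% − 8.72% = +1.64 percentage points.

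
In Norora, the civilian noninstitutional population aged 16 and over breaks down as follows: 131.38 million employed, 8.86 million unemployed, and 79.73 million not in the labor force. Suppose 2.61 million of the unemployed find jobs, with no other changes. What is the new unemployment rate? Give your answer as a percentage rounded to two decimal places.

New unemployment rate ≈ 4.46%.

Initially, labor force = 131.38 + 8.86 = 140.24 million, so u = 8.86/140.24 = 6.32%.
After the change, unemployed falls and employed rises by 2.61; labor force unchanged → E = 133.99, U = 6.25, labor force = 140.24 million.
New unemployment rate = 6.25 / 140.24 = 4.46%.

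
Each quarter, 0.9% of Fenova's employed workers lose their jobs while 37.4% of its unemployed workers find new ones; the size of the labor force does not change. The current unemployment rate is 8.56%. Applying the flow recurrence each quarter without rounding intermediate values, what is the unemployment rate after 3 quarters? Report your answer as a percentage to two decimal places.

With a fixed labor force, u_{t+1} = u_t + s·(1−u_t) − f·u_t = u_t·(1−s−f) + s.
Here 1−s−f = 0.617 and s = 0.009.
u_1 = 0.085600 × 0.617 + 0.009 = 0.061815.
u_2 = 0.061815 × 0.617 + 0.009 = 0.047140.
u_3 = 0.047140 × 0.617 + 0.009 = 0.038085.

Unemployment rate after three quarters ≈ 3.81%.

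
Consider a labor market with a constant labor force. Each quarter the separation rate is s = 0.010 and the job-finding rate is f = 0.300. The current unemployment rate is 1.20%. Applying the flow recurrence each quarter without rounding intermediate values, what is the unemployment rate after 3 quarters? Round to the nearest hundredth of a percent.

Unemployment rate after three quarters ≈ 2.56%.

With a fixed labor force, u_{t+1} = u_t + s·(1−u_t) − f·u_t = u_t·(1−s−f) + s.
Here 1−s−f = 0.690 and s = 0.010.
u_1 = 0.012000 × 0.690 + 0.010 = 0.018280.
u_2 = 0.018280 × 0.690 + 0.010 = 0.022613.
u_3 = 0.022613 × 0.690 + 0.010 = 0.025603.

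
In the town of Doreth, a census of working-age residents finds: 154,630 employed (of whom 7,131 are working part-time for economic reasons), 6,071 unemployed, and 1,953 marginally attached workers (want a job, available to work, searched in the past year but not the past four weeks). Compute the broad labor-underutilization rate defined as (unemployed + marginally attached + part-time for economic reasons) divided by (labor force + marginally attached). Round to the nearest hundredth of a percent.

Broad underutilization rate ≈ 9.32%.

Labor force = 154,630 + 6,071 = 160,701.
Numerator = 6,071 + 1,953 + 7,131 = 15,155.
Denominator = 160,701 + 1,953 = 162,654.
Broad rate = 15,155 / 162,654 = 9.32%.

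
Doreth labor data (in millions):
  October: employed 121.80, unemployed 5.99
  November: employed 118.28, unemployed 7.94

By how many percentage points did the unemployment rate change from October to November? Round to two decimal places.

The unemployment rate changed by +1.60 percentage points.

October: labor force = 121.80 + 5.99 = 127.79; u = 5.99/127.79 = 4.69%.
November: labor force = 118.28 + 7.94 = 126.22; u = 7.94/126.22 = 6.29%.
Change = 6.29% − 4.69% = +1.60 pp.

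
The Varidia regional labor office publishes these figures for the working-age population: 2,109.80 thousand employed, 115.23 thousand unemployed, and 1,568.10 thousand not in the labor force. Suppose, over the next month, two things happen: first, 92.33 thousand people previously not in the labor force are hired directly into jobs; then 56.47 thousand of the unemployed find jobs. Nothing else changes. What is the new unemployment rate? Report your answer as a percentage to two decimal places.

New unemployment rate ≈ 2.54%.

Initially, labor force = 2,109.80 + 115.23 = 2,225.03 thousand, so u = 115.23/2,225.03 = 5.18%.
After the first change, employed and labor force both rise by 92.33; unemployed unchanged → E = 2,202.13, U = 115.23, labor force = 2,317.36 thousand.
After the second change, unemployed falls and employed rises by 56.47; labor force unchanged → E = 2,258.60, U = 58.76, labor force = 2,317.36 thousand.
New unemployment rate = 58.76 / 2,317.36 = 2.54%.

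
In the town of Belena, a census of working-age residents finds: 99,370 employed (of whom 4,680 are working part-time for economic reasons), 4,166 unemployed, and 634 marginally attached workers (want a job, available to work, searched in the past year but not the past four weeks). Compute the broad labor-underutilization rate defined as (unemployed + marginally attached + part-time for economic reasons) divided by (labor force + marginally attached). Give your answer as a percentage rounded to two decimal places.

Broad underutilization rate ≈ 9.10%.

Labor force = 99,370 + 4,166 = 103,536.
Numerator = 4,166 + 634 + 4,680 = 9,480.
Denominator = 103,536 + 634 = 104,170.
Broad rate = 9,480 / 104,170 = 9.10%.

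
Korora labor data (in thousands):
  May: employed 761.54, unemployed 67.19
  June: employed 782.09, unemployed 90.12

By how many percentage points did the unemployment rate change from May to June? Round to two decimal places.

May: labor force = 761.54 + 67.19 = 828.73; u = 67.19/828.73 = 8.11%.
June: labor force = 782.09 + 90.12 = 872.21; u = 90.12/872.21 = 10.33%.
Change = 10.33% − 8.11% = +2.22 pp.

The unemployment rate changed by +2.22 percentage points.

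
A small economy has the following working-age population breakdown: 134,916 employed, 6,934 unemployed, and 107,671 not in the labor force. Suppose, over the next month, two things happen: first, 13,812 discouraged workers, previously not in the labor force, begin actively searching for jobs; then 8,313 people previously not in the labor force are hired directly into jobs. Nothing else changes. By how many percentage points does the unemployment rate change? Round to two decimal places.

Initially, labor force = 134,916 + 6,934 = 141,850, so u = 6,934/141,850 = 4.89%.
After the first change, unemployed and labor force both rise by 13,812 → E = 134,916, U = 20,746, labor force = 155,662.
After the second change, employed and labor force both rise by 8,313; unemployed unchanged → E = 143,229, U = 20,746, labor force = 163,975.
New unemployment rate = 20,746 / 163,975 = 12.65%.
Change = 12.65% − 4.89% = +7.76 percentage points.

The unemployment rate changes by +7.76 percentage points.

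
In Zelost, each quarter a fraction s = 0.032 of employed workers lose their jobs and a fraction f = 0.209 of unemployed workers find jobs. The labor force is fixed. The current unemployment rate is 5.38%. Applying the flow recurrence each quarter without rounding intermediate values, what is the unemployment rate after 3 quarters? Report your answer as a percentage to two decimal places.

With a fixed labor force, u_{t+1} = u_t + s·(1−u_t) − f·u_t = u_t·(1−s−f) + s.
Here 1−s−f = 0.759 and s = 0.032.
u_1 = 0.053800 × 0.759 + 0.032 = 0.072834.
u_2 = 0.072834 × 0.759 + 0.032 = 0.087281.
u_3 = 0.087281 × 0.759 + 0.032 = 0.098246.

Unemployment rate after three quarters ≈ 9.82%.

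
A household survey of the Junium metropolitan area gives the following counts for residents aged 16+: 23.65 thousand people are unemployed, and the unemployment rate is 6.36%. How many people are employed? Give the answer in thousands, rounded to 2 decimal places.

Labor force = U / u = 23.65 / 0.0636 ≈ 371.86 thousand.
Employed = labor force − unemployed = 371.86 − 23.65 = 348.21 thousand.

About 348.21 thousand are employed.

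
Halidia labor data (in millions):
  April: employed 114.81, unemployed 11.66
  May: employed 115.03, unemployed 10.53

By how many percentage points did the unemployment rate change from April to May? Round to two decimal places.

The unemployment rate changed by −0.83 percentage points.

April: labor force = 114.81 + 11.66 = 126.47; u = 11.66/126.47 = 9.22%.
May: labor force = 115.03 + 10.53 = 125.56; u = 10.53/125.56 = 8.39%.
Change = 8.39% − 9.22% = −0.83 pp.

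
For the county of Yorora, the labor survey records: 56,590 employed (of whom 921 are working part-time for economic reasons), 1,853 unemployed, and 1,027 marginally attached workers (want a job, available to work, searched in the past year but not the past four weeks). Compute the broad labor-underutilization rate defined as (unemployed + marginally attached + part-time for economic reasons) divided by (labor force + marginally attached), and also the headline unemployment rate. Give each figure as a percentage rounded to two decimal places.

Labor force = 56,590 + 1,853 = 58,443.
Numerator = 1,853 + 1,027 + 921 = 3,801.
Denominator = 58,443 + 1,027 = 59,470.
Broad rate = 3,801 / 59,470 = 6.39%.
Headline unemployment rate = 1,853 / 58,443 = 3.17%.

Broad underutilization rate ≈ 6.39%; headline unemployment rate ≈ 3.17%.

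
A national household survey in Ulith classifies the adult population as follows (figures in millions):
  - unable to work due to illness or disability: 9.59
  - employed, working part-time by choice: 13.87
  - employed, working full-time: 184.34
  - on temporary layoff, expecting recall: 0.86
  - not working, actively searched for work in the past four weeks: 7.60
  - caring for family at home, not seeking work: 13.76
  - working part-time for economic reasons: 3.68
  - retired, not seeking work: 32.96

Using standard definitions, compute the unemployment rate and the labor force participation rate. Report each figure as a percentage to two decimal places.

Employed = 13.87 + 184.34 + 3.68 = 201.89 million (anyone who worked, including part-time for economic reasons, counts as employed).
Unemployed = 0.86 + 7.60 = 8.46 million (jobless and actively searching, or on temporary layoff).
Labor force = 201.89 + 8.46 = 210.35 million.
Not in labor force = 9.59 + 13.76 + 32.96 = 56.31 million (those not working and not actively searching are outside the labor force).
Civilian working-age population = 210.35 + 56.31 = 266.66 million.
Unemployment rate = 8.46 / 210.35 = 4.02%.
Labor force participation rate = 210.35 / 266.66 = 78.88%.

Unemployment rate ≈ 4.02%; labor force participation rate ≈ 78.88%.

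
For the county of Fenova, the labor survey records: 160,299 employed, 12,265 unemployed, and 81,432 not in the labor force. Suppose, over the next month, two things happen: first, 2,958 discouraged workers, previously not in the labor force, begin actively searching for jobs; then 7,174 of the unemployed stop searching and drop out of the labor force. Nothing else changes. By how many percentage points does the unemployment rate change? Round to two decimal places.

Initially, labor force = 160,299 + 12,265 = 172,564, so u = 12,265/172,564 = 7.11%.
After the first change, unemployed and labor force both rise by 2,958 → E = 160,299, U = 15,223, labor force = 175,522.
After the second change, unemployed and labor force both fall by 7,174 → E = 160,299, U = 8,049, labor force = 168,348.
New unemployment rate = 8,049 / 168,348 = 4.78%.
Change = 4.78% − 7.11% = −2.33 percentage points.

The unemployment rate changes by −2.33 percentage points.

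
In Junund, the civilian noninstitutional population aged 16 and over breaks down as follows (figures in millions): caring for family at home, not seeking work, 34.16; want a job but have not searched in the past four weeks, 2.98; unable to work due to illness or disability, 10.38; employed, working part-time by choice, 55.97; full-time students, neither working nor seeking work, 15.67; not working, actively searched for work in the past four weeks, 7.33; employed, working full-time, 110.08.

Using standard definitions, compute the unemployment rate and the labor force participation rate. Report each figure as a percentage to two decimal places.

Employed = 55.97 + 110.08 = 166.05 million.
Unemployed = 7.33 million.
Labor force = 166.05 + 7.33 = 173.38 million.
Not in labor force = 34.16 + 2.98 + 10.38 + 15.67 = 63.19 million (those not working and not actively searching are outside the labor force — including those who want a job but have given up searching).
Civilian working-age population = 173.38 + 63.19 = 236.57 million.
Unemployment rate = 7.33 / 173.38 = 4.23%.
Labor force participation rate = 173.38 / 236.57 = 73.29%.

Unemployment rate ≈ 4.23%; labor force participation rate ≈ 73.29%.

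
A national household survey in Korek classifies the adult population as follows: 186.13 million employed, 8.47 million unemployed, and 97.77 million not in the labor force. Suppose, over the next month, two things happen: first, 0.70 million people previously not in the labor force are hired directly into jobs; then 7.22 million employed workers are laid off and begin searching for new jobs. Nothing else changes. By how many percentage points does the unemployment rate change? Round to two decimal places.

The unemployment rate changes by +3.68 percentage points.

Initially, labor force = 186.13 + 8.47 = 194.60 million, so u = 8.47/194.60 = 4.35%.
After the first change, employed and labor force both rise by 0.70; unemployed unchanged → E = 186.83, U = 8.47, labor force = 195.30 million.
After the second change, employed falls and unemployed rises by 7.22; labor force unchanged → E = 179.61, U = 15.69, labor force = 195.30 million.
New unemployment rate = 15.69 / 195.30 = 8.03%.
Change = 8.03% − 4.35% = +3.68 percentage points.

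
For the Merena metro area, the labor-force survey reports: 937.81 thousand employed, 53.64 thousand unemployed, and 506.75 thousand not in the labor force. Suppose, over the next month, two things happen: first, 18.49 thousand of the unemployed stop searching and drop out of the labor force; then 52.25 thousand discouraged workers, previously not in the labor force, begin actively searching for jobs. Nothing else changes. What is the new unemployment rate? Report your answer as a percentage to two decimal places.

Initially, labor force = 937.81 + 53.64 = 991.45 thousand, so u = 53.64/991.45 = 5.41%.
After the first change, unemployed and labor force both fall by 18.49 → E = 937.81, U = 35.15, labor force = 972.96 thousand.
After the second change, unemployed and labor force both rise by 52.25 → E = 937.81, U = 87.40, labor force = 1,025.21 thousand.
New unemployment rate = 87.40 / 1,025.21 = 8.53%.

New unemployment rate ≈ 8.53%.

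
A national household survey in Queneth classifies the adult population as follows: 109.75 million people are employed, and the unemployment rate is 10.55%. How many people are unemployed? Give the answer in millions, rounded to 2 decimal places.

About 12.94 million are unemployed.

Let U be the number unemployed. The labor force is E + U, and U/(E+U) = 0.1055.
So U = 0.1055 × 109.75 / (1 − 0.1055) = 11.5786 / 0.8945 ≈ 12.94 million.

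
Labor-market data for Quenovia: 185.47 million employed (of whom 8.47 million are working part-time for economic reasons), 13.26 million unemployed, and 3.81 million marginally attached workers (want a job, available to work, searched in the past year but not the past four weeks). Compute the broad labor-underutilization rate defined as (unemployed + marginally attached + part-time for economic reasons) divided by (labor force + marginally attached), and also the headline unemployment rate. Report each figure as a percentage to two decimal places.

Broad underutilization rate ≈ 12.61%; headline unemployment rate ≈ 6.67%.

Labor force = 185.47 + 13.26 = 198.73 million.
Numerator = 13.26 + 3.81 + 8.47 = 25.54 million.
Denominator = 198.73 + 3.81 = 202.54 million.
Broad rate = 25.54 / 202.54 = 12.61%.
Headline unemployment rate = 13.26 / 198.73 = 6.67%.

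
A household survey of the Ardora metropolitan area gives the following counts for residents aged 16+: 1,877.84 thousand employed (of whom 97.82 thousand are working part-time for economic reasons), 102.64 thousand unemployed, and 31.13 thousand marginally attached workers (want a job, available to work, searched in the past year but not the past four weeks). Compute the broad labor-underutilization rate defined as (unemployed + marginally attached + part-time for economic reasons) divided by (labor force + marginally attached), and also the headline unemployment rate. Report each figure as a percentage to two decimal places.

Broad underutilization rate ≈ 11.51%; headline unemployment rate ≈ 5.18%.

Labor force = 1,877.84 + 102.64 = 1,980.48 thousand.
Numerator = 102.64 + 31.13 + 97.82 = 231.59 thousand.
Denominator = 1,980.48 + 31.13 = 2,011.61 thousand.
Broad rate = 231.59 / 2,011.61 = 11.51%.
Headline unemployment rate = 102.64 / 1,980.48 = 5.18%.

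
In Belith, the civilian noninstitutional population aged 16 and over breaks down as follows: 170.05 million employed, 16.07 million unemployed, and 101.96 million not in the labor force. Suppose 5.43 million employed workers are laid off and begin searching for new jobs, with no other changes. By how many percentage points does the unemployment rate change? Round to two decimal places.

Initially, labor force = 170.05 + 16.07 = 186.12 million, so u = 16.07/186.12 = 8.63%.
After the change, employed falls and unemployed rises by 5.43; labor force unchanged → E = 164.62, U = 21.50, labor force = 186.12 million.
New unemployment rate = 21.50 / 186.12 = 11.55%.
Change = 11.55% − 8.63% = +2.92 percentage points.

The unemployment rate changes by +2.92 percentage points.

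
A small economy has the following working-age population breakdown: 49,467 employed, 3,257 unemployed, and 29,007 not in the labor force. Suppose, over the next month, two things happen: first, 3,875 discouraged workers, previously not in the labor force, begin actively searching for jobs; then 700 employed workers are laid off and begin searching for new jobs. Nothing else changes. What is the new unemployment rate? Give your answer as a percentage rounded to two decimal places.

New unemployment rate ≈ 13.84%.

Initially, labor force = 49,467 + 3,257 = 52,724, so u = 3,257/52,724 = 6.18%.
After the first change, unemployed and labor force both rise by 3,875 → E = 49,467, U = 7,132, labor force = 56,599.
After the second change, employed falls and unemployed rises by 700; labor force unchanged → E = 48,767, U = 7,832, labor force = 56,599.
New unemployment rate = 7,832 / 56,599 = 13.84%.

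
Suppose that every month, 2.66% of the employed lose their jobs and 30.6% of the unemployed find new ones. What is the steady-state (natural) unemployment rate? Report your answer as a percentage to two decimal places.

Steady-state unemployment rate ≈ 8.00%.

At steady state the flows balance: s·E = f·U, so U/(E+U) = s/(s+f).
u* = 2.66 / (2.66 + 30.6) = 2.66 / 33.26 = 8.00%.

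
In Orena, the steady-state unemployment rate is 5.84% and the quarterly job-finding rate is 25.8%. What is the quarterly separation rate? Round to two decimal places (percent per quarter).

From u* = s/(s+f): s = u·f/(1−u).
s = 0.0584 × 25.8 / (1 − 0.0584) = 1.5067 / 0.9416 ≈ 1.60% per quarter.

Separation rate ≈ 1.60% per quarter.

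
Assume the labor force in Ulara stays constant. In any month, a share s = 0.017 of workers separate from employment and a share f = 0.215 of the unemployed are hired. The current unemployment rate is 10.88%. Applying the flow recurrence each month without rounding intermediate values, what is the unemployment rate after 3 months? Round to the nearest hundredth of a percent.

Unemployment rate after three months ≈ 8.94%.

With a fixed labor force, u_{t+1} = u_t + s·(1−u_t) − f·u_t = u_t·(1−s−f) + s.
Here 1−s−f = 0.768 and s = 0.017.
u_1 = 0.108800 × 0.768 + 0.017 = 0.100558.
u_2 = 0.100558 × 0.768 + 0.017 = 0.094229.
u_3 = 0.094229 × 0.768 + 0.017 = 0.089368.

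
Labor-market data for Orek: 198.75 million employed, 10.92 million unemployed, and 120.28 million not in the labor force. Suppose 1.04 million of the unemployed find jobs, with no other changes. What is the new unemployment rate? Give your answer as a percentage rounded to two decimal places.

New unemployment rate ≈ 4.71%.

Initially, labor force = 198.75 + 10.92 = 209.67 million, so u = 10.92/209.67 = 5.21%.
After the change, unemployed falls and employed rises by 1.04; labor force unchanged → E = 199.79, U = 9.88, labor force = 209.67 million.
New unemployment rate = 9.88 / 209.67 = 4.71%.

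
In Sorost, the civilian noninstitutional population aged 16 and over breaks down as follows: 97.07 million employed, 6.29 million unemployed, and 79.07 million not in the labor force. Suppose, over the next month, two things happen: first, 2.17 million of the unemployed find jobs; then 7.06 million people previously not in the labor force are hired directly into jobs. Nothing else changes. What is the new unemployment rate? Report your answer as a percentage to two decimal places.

New unemployment rate ≈ 3.73%.

Initially, labor force = 97.07 + 6.29 = 103.36 million, so u = 6.29/103.36 = 6.09%.
After the first change, unemployed falls and employed rises by 2.17; labor force unchanged → E = 99.24, U = 4.12, labor force = 103.36 million.
After the second change, employed and labor force both rise by 7.06; unemployed unchanged → E = 106.30, U = 4.12, labor force = 110.42 million.
New unemployment rate = 4.12 / 110.42 = 3.73%.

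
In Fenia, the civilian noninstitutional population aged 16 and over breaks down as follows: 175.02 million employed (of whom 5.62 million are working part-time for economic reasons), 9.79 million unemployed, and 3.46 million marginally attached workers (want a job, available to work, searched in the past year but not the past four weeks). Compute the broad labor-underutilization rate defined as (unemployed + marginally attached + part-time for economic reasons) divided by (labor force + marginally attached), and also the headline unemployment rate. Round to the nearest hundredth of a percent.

Broad underutilization rate ≈ 10.02%; headline unemployment rate ≈ 5.30%.

Labor force = 175.02 + 9.79 = 184.81 million.
Numerator = 9.79 + 3.46 + 5.62 = 18.87 million.
Denominator = 184.81 + 3.46 = 188.27 million.
Broad rate = 18.87 / 188.27 = 10.02%.
Headline unemployment rate = 9.79 / 184.81 = 5.30%.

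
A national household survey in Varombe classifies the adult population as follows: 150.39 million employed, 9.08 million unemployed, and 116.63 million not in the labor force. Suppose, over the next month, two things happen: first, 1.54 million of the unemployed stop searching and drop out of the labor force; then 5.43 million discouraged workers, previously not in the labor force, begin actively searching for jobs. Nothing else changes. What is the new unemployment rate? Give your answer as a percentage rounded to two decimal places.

Initially, labor force = 150.39 + 9.08 = 159.47 million, so u = 9.08/159.47 = 5.69%.
After the first change, unemployed and labor force both fall by 1.54 → E = 150.39, U = 7.54, labor force = 157.93 million.
After the second change, unemployed and labor force both rise by 5.43 → E = 150.39, U = 12.97, labor force = 163.36 million.
New unemployment rate = 12.97 / 163.36 = 7.94%.

New unemployment rate ≈ 7.94%.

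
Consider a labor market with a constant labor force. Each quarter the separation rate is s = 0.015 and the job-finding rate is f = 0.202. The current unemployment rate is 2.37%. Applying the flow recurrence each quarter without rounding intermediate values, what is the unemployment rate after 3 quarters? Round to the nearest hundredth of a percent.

With a fixed labor force, u_{t+1} = u_t + s·(1−u_t) − f·u_t = u_t·(1−s−f) + s.
Here 1−s−f = 0.783 and s = 0.015.
u_1 = 0.023700 × 0.783 + 0.015 = 0.033557.
u_2 = 0.033557 × 0.783 + 0.015 = 0.041275.
u_3 = 0.041275 × 0.783 + 0.015 = 0.047318.

Unemployment rate after three quarters ≈ 4.73%.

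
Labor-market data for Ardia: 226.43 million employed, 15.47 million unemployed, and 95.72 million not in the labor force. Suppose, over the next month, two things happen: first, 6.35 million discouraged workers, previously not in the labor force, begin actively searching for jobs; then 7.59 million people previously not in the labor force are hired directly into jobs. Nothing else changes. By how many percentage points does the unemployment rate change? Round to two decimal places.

The unemployment rate changes by +2.13 percentage points.

Initially, labor force = 226.43 + 15.47 = 241.90 million, so u = 15.47/241.90 = 6.40%.
After the first change, unemployed and labor force both rise by 6.35 → E = 226.43, U = 21.82, labor force = 248.25 million.
After the second change, employed and labor force both rise by 7.59; unemployed unchanged → E = 234.02, U = 21.82, labor force = 255.84 million.
New unemployment rate = 21.82 / 255.84 = 8.53%.
Change = 8.53% − 6.40% = +2.13 percentage points.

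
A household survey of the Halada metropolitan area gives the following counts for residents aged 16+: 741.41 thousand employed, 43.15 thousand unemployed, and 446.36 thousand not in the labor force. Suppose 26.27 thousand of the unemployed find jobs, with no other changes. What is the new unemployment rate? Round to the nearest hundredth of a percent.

New unemployment rate ≈ 2.15%.

Initially, labor force = 741.41 + 43.15 = 784.56 thousand, so u = 43.15/784.56 = 5.50%.
After the change, unemployed falls and employed rises by 26.27; labor force unchanged → E = 767.68, U = 16.88, labor force = 784.56 thousand.
New unemployment rate = 16.88 / 784.56 = 2.15%.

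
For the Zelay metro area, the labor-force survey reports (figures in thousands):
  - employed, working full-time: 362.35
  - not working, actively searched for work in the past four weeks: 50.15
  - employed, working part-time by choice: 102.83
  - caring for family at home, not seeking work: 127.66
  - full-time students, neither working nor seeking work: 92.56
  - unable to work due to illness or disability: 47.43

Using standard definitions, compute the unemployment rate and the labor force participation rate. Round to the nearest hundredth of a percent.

Employed = 362.35 + 102.83 = 465.18 thousand.
Unemployed = 50.15 thousand.
Labor force = 465.18 + 50.15 = 515.33 thousand.
Not in labor force = 127.66 + 92.56 + 47.43 = 267.65 thousand (those not working and not actively searching are outside the labor force).
Civilian working-age population = 515.33 + 267.65 = 782.98 thousand.
Unemployment rate = 50.15 / 515.33 = 9.73%.
Labor force participation rate = 515.33 / 782.98 = 65.82%.

Unemployment rate ≈ 9.73%; labor force participation rate ≈ 65.82%.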